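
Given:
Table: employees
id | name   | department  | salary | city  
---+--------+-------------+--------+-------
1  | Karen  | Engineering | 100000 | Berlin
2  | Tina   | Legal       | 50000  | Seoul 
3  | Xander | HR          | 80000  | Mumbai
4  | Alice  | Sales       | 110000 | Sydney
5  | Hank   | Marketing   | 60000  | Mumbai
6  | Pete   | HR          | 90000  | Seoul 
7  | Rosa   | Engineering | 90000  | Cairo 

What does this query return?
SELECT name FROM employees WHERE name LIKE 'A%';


LIKE 'A%' matches names starting with 'A'
Matching: 1

1 rows:
Alice


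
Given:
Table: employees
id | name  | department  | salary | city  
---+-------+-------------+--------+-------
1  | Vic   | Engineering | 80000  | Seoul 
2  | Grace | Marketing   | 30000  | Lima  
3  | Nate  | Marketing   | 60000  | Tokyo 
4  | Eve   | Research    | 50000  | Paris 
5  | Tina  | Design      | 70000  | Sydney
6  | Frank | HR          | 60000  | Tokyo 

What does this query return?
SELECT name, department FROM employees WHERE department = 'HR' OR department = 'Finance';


Filtering: department = 'HR' OR 'Finance'
Matching: 1 rows

1 rows:
Frank, HR


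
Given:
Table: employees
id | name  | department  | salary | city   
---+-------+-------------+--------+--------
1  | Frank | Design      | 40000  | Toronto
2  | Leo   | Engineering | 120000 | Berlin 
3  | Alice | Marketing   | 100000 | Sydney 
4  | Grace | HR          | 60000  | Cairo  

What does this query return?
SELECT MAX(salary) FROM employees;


Salaries: 40000, 120000, 100000, 60000
MAX = 120000

120000


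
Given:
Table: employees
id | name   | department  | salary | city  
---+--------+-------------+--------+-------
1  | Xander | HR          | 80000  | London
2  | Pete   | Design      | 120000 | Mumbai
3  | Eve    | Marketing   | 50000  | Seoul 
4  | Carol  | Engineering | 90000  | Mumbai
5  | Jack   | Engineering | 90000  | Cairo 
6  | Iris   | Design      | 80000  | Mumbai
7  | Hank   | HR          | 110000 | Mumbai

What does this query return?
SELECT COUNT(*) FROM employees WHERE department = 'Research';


Counting rows where department = 'Research'


0


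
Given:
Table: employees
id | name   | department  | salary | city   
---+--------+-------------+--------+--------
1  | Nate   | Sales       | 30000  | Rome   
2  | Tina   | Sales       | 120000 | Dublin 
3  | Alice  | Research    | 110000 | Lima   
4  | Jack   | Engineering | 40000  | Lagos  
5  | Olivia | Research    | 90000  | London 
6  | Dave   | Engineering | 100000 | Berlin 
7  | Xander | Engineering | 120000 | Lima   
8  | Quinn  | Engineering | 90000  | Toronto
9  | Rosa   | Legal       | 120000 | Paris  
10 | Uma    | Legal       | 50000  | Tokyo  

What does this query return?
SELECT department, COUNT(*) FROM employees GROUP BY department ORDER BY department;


Assigning each row to its department group:
  Nate -> Sales
  Tina -> Sales
  Alice -> Research
  Jack -> Engineering
  Olivia -> Research
  Dave -> Engineering
  Xander -> Engineering
  Quinn -> Engineering
  Rosa -> Legal
  Uma -> Legal


4 groups:
Engineering, 4
Legal, 2
Research, 2
Sales, 2


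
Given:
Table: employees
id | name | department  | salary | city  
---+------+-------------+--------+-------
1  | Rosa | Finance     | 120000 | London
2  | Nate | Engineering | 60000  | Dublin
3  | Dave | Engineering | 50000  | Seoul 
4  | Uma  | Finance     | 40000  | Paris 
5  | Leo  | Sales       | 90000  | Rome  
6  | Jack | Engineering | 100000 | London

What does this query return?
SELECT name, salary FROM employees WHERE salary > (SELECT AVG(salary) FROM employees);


Subquery: AVG(salary) = 76666.67
Filtering: salary > 76666.67
  Rosa (120000) -> MATCH
  Leo (90000) -> MATCH
  Jack (100000) -> MATCH


3 rows:
Rosa, 120000
Leo, 90000
Jack, 100000


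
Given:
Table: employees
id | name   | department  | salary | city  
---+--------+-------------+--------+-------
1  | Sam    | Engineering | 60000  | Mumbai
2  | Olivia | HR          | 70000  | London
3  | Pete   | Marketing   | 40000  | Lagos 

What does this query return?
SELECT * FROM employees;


SELECT * returns all 3 rows with all columns

3 rows:
1, Sam, Engineering, 60000, Mumbai
2, Olivia, HR, 70000, London
3, Pete, Marketing, 40000, Lagos


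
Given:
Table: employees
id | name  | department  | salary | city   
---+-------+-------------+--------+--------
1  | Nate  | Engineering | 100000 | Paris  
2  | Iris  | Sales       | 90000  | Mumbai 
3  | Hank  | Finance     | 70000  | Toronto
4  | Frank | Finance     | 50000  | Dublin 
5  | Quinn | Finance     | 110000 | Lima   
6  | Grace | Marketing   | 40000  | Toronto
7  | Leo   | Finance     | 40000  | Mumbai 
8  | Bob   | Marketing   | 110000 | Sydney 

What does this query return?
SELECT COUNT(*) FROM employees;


COUNT(*) counts all rows

8


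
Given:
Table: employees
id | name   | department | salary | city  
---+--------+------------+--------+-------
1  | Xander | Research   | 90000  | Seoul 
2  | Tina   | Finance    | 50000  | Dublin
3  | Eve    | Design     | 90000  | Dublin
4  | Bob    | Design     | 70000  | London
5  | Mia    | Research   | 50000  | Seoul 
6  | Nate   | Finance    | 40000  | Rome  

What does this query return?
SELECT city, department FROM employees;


Projecting columns: city, department

6 rows:
Seoul, Research
Dublin, Finance
Dublin, Design
London, Design
Seoul, Research
Rome, Finance


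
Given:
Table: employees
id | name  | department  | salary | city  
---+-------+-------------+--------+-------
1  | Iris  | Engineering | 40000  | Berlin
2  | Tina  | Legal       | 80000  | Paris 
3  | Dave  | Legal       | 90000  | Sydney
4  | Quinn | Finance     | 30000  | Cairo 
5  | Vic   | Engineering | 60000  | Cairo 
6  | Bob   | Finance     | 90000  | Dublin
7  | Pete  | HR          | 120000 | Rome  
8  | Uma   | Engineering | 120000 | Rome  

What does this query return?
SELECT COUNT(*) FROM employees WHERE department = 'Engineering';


Counting rows where department = 'Engineering'
  Iris -> MATCH
  Vic -> MATCH
  Uma -> MATCH


3


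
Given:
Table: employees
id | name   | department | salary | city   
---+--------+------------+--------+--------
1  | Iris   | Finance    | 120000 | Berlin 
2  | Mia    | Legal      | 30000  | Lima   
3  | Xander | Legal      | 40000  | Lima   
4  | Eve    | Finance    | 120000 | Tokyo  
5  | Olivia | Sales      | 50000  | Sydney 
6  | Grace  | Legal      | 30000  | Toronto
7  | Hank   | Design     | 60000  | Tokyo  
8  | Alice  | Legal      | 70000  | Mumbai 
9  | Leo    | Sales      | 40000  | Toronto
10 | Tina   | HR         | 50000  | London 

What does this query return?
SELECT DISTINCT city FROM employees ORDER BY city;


All 'city' values (row order): Berlin, Lima, Lima, Tokyo, Sydney, Toronto, Tokyo, Mumbai, Toronto, London
Removing duplicates leaves 7 unique value(s).

7 values:
Berlin
Lima
London
Mumbai
Sydney
Tokyo
Toronto


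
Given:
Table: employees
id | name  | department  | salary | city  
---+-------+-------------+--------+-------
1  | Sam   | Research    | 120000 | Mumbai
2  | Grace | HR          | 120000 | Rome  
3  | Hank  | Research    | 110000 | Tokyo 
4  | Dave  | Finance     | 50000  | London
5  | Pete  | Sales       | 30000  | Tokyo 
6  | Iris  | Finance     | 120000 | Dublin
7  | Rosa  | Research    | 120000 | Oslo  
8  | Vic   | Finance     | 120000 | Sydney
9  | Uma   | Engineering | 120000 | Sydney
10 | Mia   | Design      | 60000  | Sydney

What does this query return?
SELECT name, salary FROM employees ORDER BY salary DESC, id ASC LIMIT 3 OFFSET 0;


Sort by salary DESC (id ASC tiebreak), then skip 0 and take 3
Rows 1 through 3

3 rows:
Sam, 120000
Grace, 120000
Iris, 120000


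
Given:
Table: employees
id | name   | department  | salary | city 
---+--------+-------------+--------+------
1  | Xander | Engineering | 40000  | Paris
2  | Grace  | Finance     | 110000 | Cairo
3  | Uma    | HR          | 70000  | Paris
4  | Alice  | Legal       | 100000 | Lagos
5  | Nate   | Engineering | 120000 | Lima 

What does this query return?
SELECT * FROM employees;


SELECT * returns all 5 rows with all columns

5 rows:
1, Xander, Engineering, 40000, Paris
2, Grace, Finance, 110000, Cairo
3, Uma, HR, 70000, Paris
4, Alice, Legal, 100000, Lagos
5, Nate, Engineering, 120000, Lima


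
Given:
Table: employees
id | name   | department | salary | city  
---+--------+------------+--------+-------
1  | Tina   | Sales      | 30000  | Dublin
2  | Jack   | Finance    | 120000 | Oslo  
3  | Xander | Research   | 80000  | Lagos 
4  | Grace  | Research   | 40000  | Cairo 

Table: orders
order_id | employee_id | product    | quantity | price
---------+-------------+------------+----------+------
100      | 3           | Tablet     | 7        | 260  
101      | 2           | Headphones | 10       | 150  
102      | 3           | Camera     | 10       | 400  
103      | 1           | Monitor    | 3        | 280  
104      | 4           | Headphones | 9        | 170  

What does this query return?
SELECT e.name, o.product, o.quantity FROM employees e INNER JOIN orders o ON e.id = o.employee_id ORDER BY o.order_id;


Joining employees.id = orders.employee_id:
  employee Xander (id=3) -> order Tablet
  employee Jack (id=2) -> order Headphones
  employee Xander (id=3) -> order Camera
  employee Tina (id=1) -> order Monitor
  employee Grace (id=4) -> order Headphones


5 rows:
Xander, Tablet, 7
Jack, Headphones, 10
Xander, Camera, 10
Tina, Monitor, 3
Grace, Headphones, 9


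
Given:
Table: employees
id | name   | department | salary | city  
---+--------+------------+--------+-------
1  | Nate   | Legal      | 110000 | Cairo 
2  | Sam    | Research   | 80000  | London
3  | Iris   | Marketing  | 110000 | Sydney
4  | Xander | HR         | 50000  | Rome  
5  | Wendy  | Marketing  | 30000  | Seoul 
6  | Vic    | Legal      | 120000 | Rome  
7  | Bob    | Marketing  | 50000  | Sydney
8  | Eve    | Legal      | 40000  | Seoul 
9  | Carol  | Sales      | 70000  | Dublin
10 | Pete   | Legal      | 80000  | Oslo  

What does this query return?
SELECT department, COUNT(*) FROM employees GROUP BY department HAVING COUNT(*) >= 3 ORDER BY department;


Groups with count >= 3:
  Legal: 4 -> PASS
  Marketing: 3 -> PASS
  HR: 1 -> filtered out
  Research: 1 -> filtered out
  Sales: 1 -> filtered out


2 groups:
Legal, 4
Marketing, 3


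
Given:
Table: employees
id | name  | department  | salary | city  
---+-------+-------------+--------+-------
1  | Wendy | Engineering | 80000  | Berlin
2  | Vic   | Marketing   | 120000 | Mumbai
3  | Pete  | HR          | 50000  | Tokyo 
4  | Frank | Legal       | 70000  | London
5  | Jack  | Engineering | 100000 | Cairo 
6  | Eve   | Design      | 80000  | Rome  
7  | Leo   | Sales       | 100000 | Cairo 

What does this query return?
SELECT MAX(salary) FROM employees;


Salaries: 80000, 120000, 50000, 70000, 100000, 80000, 100000
MAX = 120000

120000


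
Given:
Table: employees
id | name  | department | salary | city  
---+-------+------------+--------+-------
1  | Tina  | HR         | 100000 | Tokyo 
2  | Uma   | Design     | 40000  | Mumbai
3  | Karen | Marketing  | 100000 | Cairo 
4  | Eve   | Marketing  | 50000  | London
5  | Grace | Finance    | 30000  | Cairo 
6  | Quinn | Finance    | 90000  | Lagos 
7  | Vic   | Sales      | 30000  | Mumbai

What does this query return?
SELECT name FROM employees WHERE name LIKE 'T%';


LIKE 'T%' matches names starting with 'T'
Matching: 1

1 rows:
Tina


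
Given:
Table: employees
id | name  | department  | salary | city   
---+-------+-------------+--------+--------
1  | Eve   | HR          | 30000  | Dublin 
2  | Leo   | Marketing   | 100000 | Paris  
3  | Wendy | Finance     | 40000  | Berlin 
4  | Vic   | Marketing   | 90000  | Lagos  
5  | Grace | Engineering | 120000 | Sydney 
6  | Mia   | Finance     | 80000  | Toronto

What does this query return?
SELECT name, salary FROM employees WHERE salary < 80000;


Filtering: salary < 80000
Matching: 2 rows

2 rows:
Eve, 30000
Wendy, 40000


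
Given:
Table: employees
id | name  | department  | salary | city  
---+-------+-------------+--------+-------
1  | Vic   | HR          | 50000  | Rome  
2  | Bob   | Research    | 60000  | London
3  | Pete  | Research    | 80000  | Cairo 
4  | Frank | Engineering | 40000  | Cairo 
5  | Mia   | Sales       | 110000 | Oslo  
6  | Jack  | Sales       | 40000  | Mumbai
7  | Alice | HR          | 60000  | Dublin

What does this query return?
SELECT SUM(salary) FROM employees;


SUM(salary) = 50000 + 60000 + 80000 + 40000 + 110000 + 40000 + 60000 = 440000

440000


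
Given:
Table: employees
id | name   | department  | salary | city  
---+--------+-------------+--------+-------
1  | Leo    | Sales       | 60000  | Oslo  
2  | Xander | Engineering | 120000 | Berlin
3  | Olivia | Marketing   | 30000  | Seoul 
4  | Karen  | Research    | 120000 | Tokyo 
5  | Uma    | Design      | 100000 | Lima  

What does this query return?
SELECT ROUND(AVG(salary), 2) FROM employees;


SUM(salary) = 430000
COUNT = 5
ROUND(AVG, 2) = ROUND(430000 / 5, 2) = 86000.0

86000.0


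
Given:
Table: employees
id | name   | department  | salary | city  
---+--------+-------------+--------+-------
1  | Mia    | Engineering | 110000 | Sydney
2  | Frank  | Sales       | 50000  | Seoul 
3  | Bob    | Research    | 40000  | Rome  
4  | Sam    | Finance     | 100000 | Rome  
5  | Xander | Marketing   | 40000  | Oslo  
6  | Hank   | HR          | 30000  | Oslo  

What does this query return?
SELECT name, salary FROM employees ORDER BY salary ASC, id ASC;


Sorting by salary ASC, then id ASC for ties

6 rows:
Hank, 30000
Bob, 40000
Xander, 40000
Frank, 50000
Sam, 100000
Mia, 110000


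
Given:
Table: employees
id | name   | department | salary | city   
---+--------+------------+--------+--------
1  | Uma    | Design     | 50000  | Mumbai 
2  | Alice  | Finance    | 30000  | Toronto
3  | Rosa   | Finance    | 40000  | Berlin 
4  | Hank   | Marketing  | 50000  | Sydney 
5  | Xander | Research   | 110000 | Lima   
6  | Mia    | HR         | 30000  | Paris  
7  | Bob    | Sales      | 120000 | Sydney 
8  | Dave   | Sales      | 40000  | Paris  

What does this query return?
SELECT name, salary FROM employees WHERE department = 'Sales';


Filtering: department = 'Sales'
Matching rows: 2

2 rows:
Bob, 120000
Dave, 40000


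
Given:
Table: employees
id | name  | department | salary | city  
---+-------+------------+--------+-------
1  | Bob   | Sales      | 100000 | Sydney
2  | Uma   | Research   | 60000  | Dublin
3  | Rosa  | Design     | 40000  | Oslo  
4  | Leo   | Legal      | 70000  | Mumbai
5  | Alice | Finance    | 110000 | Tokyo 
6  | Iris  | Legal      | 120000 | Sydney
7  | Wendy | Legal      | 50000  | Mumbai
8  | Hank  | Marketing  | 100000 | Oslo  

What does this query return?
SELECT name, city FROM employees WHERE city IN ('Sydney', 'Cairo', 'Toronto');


Filtering: city IN ('Sydney', 'Cairo', 'Toronto')
Matching: 2 rows

2 rows:
Bob, Sydney
Iris, Sydney


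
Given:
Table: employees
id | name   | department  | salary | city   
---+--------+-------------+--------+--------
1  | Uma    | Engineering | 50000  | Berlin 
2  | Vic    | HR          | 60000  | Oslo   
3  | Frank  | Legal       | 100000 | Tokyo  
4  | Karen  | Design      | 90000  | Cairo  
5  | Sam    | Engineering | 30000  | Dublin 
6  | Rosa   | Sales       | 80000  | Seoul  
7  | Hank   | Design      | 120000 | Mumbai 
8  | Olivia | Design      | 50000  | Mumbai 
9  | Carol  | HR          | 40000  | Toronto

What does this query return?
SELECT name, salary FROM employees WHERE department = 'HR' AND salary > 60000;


Filtering: department = 'HR' AND salary > 60000
Matching: 0 rows

Empty result set (0 rows)


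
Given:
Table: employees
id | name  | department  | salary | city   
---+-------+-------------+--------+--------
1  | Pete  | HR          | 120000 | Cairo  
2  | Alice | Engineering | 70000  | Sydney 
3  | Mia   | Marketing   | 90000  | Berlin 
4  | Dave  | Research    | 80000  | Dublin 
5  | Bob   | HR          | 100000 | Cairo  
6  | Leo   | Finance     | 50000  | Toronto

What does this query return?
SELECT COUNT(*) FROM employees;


COUNT(*) counts all rows

6


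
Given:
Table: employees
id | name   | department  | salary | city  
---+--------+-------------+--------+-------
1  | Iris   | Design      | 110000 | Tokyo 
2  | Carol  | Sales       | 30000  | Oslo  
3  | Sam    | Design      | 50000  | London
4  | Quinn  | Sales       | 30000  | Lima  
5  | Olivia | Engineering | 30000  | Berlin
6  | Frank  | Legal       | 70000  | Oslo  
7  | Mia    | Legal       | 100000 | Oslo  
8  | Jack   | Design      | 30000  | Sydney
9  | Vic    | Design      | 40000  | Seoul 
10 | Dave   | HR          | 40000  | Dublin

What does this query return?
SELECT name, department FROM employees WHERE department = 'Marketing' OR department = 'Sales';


Filtering: department = 'Marketing' OR 'Sales'
Matching: 2 rows

2 rows:
Carol, Sales
Quinn, Sales


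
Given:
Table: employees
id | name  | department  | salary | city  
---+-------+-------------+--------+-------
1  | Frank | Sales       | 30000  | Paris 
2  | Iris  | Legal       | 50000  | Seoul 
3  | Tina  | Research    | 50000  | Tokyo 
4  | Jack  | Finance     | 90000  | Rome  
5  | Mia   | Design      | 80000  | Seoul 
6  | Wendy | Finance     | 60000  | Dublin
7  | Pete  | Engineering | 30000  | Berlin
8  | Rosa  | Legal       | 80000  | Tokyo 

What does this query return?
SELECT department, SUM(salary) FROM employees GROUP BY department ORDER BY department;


Summing salary within each department:
  Design: 80000 = 80000
  Engineering: 30000 = 30000
  Finance: 90000 + 60000 = 150000
  Legal: 50000 + 80000 = 130000
  Research: 50000 = 50000
  Sales: 30000 = 30000


6 groups:
Design, 80000
Engineering, 30000
Finance, 150000
Legal, 130000
Research, 50000
Sales, 30000


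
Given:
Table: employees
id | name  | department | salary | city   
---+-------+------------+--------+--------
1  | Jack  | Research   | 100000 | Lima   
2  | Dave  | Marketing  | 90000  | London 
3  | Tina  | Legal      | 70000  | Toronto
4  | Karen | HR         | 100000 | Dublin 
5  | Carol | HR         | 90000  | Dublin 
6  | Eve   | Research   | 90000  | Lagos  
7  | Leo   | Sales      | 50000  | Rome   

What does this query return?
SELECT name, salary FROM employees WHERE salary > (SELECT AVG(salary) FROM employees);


Subquery: AVG(salary) = 84285.71
Filtering: salary > 84285.71
  Jack (100000) -> MATCH
  Dave (90000) -> MATCH
  Karen (100000) -> MATCH
  Carol (90000) -> MATCH
  Eve (90000) -> MATCH


5 rows:
Jack, 100000
Dave, 90000
Karen, 100000
Carol, 90000
Eve, 90000


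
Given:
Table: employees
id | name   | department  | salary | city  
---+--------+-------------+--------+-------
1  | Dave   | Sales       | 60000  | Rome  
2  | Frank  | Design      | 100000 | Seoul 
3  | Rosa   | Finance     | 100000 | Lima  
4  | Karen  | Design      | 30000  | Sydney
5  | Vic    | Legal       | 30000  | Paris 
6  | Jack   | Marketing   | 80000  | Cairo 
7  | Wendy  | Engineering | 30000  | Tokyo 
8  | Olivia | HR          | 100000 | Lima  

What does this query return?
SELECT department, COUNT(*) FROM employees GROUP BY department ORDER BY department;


Assigning each row to its department group:
  Dave -> Sales
  Frank -> Design
  Rosa -> Finance
  Karen -> Design
  Vic -> Legal
  Jack -> Marketing
  Wendy -> Engineering
  Olivia -> HR


7 groups:
Design, 2
Engineering, 1
Finance, 1
HR, 1
Legal, 1
Marketing, 1
Sales, 1


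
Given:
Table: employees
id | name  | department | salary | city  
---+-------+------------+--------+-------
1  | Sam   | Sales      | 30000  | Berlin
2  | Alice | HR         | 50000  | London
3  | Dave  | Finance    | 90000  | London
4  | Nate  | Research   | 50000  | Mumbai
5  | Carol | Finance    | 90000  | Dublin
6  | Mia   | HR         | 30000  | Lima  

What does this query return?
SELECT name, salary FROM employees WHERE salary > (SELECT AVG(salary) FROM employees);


Subquery: AVG(salary) = 56666.67
Filtering: salary > 56666.67
  Dave (90000) -> MATCH
  Carol (90000) -> MATCH


2 rows:
Dave, 90000
Carol, 90000


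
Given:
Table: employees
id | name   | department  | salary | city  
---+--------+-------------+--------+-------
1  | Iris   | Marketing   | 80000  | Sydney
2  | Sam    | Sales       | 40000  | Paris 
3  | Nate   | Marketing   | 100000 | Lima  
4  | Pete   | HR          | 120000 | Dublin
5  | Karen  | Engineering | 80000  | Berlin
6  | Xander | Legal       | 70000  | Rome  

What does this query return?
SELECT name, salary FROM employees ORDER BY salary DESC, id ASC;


Sorting by salary DESC, then id ASC for ties

6 rows:
Pete, 120000
Nate, 100000
Iris, 80000
Karen, 80000
Xander, 70000
Sam, 40000


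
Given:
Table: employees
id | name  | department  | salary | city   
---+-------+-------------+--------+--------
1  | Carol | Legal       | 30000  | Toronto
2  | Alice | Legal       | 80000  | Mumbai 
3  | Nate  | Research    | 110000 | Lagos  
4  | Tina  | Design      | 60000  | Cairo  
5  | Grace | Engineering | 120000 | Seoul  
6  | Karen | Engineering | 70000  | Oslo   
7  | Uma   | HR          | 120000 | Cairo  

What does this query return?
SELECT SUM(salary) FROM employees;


SUM(salary) = 30000 + 80000 + 110000 + 60000 + 120000 + 70000 + 120000 = 590000

590000


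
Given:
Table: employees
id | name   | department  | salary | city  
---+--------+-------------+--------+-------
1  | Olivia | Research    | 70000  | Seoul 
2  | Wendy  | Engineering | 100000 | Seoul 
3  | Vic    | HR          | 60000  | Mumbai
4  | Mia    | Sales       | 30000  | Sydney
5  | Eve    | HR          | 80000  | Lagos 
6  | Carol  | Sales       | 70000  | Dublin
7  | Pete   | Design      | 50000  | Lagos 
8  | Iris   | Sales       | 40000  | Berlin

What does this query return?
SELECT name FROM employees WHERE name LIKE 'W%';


LIKE 'W%' matches names starting with 'W'
Matching: 1

1 rows:
Wendy


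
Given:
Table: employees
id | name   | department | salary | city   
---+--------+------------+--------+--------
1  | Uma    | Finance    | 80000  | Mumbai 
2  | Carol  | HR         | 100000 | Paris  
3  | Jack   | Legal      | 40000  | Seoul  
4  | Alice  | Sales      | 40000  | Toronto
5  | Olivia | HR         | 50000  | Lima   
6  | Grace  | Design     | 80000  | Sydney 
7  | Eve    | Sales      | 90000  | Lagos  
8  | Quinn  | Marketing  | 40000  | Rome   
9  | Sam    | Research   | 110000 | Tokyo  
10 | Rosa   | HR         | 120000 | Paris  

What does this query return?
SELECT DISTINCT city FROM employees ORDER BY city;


All 'city' values (row order): Mumbai, Paris, Seoul, Toronto, Lima, Sydney, Lagos, Rome, Tokyo, Paris
Removing duplicates leaves 9 unique value(s).

9 values:
Lagos
Lima
Mumbai
Paris
Rome
Seoul
Sydney
Tokyo
Toronto


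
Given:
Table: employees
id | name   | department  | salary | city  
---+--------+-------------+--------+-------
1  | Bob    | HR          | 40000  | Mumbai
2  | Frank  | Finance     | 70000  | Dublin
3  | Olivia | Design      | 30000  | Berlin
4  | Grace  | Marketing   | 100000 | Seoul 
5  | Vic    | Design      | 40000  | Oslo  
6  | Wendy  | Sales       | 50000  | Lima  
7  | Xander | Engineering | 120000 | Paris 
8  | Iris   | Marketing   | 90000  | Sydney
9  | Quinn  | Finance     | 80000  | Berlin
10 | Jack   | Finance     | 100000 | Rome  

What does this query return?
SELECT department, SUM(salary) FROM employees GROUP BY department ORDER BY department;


Summing salary within each department:
  Design: 30000 + 40000 = 70000
  Engineering: 120000 = 120000
  Finance: 70000 + 80000 + 100000 = 250000
  HR: 40000 = 40000
  Marketing: 100000 + 90000 = 190000
  Sales: 50000 = 50000


6 groups:
Design, 70000
Engineering, 120000
Finance, 250000
HR, 40000
Marketing, 190000
Sales, 50000


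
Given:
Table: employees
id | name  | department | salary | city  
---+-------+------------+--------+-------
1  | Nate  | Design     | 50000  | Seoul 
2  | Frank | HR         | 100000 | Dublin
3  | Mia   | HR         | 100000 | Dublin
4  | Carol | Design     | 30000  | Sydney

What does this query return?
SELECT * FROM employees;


SELECT * returns all 4 rows with all columns

4 rows:
1, Nate, Design, 50000, Seoul
2, Frank, HR, 100000, Dublin
3, Mia, HR, 100000, Dublin
4, Carol, Design, 30000, Sydney


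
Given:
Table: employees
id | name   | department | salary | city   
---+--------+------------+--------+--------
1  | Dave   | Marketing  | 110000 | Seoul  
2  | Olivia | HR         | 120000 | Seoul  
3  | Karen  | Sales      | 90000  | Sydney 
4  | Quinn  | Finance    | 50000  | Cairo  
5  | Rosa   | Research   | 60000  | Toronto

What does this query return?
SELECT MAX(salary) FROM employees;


Salaries: 110000, 120000, 90000, 50000, 60000
MAX = 120000

120000


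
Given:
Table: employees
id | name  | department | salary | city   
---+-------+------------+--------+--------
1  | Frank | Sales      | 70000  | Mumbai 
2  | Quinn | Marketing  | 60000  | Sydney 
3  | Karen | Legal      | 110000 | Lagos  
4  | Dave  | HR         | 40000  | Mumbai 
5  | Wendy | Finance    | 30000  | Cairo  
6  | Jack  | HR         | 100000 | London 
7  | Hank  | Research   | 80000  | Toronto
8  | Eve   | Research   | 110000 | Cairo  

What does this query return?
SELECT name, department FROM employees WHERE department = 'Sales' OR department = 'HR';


Filtering: department = 'Sales' OR 'HR'
Matching: 3 rows

3 rows:
Frank, Sales
Dave, HR
Jack, HR


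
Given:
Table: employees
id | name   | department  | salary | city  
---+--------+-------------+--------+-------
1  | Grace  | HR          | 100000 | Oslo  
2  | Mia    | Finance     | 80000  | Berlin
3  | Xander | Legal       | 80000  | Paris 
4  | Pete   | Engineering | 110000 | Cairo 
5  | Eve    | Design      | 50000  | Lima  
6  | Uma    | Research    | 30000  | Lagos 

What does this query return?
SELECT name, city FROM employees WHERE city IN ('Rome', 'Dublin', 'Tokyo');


Filtering: city IN ('Rome', 'Dublin', 'Tokyo')
Matching: 0 rows

Empty result set (0 rows)


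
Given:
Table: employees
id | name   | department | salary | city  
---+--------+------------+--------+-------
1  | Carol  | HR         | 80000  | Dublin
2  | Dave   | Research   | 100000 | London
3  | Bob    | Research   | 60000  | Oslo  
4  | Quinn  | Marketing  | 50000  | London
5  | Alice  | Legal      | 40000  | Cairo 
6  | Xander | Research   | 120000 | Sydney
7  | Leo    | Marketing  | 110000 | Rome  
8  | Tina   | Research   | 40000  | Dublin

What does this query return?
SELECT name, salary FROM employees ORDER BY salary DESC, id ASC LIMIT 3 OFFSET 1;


Sort by salary DESC (id ASC tiebreak), then skip 1 and take 3
Rows 2 through 4

3 rows:
Leo, 110000
Dave, 100000
Carol, 80000


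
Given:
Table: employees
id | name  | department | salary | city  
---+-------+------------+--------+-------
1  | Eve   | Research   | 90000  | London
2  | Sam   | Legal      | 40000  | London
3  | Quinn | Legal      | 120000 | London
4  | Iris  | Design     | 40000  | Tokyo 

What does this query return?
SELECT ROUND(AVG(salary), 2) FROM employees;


SUM(salary) = 290000
COUNT = 4
ROUND(AVG, 2) = ROUND(290000 / 4, 2) = 72500.0

72500.0


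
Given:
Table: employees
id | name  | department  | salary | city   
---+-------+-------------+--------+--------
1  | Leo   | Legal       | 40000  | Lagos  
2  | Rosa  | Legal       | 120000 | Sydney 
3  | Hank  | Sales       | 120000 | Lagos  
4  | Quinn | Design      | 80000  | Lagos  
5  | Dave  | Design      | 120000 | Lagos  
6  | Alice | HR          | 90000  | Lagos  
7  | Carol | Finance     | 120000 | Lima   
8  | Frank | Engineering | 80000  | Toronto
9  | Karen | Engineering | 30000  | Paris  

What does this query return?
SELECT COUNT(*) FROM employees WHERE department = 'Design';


Counting rows where department = 'Design'
  Quinn -> MATCH
  Dave -> MATCH


2


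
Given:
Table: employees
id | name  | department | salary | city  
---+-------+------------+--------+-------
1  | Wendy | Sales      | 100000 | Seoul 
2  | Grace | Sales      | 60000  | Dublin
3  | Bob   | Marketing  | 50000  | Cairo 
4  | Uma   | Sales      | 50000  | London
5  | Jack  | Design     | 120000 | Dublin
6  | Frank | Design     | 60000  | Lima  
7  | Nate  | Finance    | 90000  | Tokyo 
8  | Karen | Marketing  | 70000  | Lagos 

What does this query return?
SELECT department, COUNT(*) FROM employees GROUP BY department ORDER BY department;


Assigning each row to its department group:
  Wendy -> Sales
  Grace -> Sales
  Bob -> Marketing
  Uma -> Sales
  Jack -> Design
  Frank -> Design
  Nate -> Finance
  Karen -> Marketing


4 groups:
Design, 2
Finance, 1
Marketing, 2
Sales, 3


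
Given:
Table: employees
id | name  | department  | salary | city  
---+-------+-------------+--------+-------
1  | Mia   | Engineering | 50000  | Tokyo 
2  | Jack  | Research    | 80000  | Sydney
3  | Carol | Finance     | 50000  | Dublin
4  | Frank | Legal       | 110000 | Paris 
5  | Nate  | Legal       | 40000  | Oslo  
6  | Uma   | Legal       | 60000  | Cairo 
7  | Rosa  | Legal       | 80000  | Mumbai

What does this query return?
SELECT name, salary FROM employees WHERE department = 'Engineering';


Filtering: department = 'Engineering'
Matching rows: 1

1 rows:
Mia, 50000


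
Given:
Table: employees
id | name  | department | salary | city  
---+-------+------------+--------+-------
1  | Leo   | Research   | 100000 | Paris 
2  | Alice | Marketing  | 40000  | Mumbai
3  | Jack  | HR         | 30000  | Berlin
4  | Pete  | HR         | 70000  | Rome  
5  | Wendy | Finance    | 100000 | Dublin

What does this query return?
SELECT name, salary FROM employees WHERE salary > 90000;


Filtering: salary > 90000
Matching: 2 rows

2 rows:
Leo, 100000
Wendy, 100000


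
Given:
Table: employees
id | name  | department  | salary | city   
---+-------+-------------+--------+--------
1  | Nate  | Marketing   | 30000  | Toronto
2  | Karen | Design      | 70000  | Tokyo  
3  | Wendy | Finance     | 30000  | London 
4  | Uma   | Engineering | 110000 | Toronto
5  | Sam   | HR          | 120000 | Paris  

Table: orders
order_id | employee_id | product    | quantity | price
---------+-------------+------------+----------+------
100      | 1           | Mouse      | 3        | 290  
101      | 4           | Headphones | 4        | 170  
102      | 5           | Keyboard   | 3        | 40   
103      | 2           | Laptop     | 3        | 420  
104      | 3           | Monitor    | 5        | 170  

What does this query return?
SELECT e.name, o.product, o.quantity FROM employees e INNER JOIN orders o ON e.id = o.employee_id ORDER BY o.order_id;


Joining employees.id = orders.employee_id:
  employee Nate (id=1) -> order Mouse
  employee Uma (id=4) -> order Headphones
  employee Sam (id=5) -> order Keyboard
  employee Karen (id=2) -> order Laptop
  employee Wendy (id=3) -> order Monitor


5 rows:
Nate, Mouse, 3
Uma, Headphones, 4
Sam, Keyboard, 3
Karen, Laptop, 3
Wendy, Monitor, 5


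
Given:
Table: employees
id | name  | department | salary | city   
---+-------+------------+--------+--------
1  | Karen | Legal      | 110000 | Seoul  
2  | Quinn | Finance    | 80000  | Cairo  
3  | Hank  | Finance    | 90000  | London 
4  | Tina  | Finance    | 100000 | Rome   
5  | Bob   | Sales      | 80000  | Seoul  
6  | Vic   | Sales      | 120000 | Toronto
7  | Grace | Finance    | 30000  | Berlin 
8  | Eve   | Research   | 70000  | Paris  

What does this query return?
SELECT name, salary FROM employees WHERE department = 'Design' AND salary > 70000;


Filtering: department = 'Design' AND salary > 70000
Matching: 0 rows

Empty result set (0 rows)


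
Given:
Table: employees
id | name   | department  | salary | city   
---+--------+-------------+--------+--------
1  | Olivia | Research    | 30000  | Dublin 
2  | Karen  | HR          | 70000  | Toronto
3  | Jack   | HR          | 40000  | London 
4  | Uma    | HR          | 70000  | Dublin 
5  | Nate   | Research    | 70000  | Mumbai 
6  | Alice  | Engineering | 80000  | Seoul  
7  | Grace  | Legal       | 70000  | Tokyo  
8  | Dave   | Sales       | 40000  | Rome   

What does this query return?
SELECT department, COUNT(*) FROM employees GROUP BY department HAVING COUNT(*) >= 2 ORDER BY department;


Groups with count >= 2:
  HR: 3 -> PASS
  Research: 2 -> PASS
  Engineering: 1 -> filtered out
  Legal: 1 -> filtered out
  Sales: 1 -> filtered out


2 groups:
HR, 3
Research, 2


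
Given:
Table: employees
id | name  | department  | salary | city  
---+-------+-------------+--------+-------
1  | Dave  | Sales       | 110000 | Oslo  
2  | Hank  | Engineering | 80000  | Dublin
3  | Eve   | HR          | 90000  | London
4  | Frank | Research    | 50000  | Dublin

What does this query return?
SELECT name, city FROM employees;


Projecting columns: name, city

4 rows:
Dave, Oslo
Hank, Dublin
Eve, London
Frank, Dublin


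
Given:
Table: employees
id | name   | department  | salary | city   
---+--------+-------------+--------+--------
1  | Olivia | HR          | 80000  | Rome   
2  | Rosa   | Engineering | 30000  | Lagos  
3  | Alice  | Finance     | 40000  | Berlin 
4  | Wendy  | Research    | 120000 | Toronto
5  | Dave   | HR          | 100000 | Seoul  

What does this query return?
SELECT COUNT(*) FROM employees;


COUNT(*) counts all rows

5


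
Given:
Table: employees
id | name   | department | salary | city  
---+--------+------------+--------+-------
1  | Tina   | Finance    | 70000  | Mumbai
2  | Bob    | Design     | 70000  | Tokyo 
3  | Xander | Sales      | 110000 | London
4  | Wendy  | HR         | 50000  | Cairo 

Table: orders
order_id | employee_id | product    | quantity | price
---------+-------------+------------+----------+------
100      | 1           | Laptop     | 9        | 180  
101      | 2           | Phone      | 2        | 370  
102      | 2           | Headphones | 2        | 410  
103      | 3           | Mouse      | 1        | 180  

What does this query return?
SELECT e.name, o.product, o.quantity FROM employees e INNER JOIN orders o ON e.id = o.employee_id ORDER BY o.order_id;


Joining employees.id = orders.employee_id:
  employee Tina (id=1) -> order Laptop
  employee Bob (id=2) -> order Phone
  employee Bob (id=2) -> order Headphones
  employee Xander (id=3) -> order Mouse


4 rows:
Tina, Laptop, 9
Bob, Phone, 2
Bob, Headphones, 2
Xander, Mouse, 1


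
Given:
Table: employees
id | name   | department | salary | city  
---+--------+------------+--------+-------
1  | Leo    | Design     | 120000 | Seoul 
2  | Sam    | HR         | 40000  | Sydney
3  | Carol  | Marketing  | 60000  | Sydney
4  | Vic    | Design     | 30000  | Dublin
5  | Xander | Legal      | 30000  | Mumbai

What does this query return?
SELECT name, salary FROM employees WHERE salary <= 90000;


Filtering: salary <= 90000
Matching: 4 rows

4 rows:
Sam, 40000
Carol, 60000
Vic, 30000
Xander, 30000


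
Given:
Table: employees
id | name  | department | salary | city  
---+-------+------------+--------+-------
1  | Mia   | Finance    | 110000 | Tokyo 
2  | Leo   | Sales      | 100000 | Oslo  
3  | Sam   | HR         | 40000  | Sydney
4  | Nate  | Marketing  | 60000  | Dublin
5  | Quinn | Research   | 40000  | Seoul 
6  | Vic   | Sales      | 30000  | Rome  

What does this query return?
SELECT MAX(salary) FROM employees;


Salaries: 110000, 100000, 40000, 60000, 40000, 30000
MAX = 110000

110000


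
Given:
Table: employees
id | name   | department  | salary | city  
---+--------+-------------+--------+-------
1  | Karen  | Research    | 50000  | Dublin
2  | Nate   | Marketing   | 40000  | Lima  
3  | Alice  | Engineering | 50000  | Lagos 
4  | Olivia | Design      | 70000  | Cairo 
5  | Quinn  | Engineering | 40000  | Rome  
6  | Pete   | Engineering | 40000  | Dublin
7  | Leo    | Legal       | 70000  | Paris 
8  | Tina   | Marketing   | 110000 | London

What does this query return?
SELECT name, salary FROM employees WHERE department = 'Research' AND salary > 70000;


Filtering: department = 'Research' AND salary > 70000
Matching: 0 rows

Empty result set (0 rows)


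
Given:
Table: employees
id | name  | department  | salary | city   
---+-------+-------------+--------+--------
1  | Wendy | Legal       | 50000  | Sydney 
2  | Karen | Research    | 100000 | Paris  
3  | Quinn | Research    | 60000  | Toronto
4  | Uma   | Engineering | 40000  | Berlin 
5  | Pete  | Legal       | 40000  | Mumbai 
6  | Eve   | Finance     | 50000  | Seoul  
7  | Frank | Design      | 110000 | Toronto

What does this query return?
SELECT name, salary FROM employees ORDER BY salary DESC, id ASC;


Sorting by salary DESC, then id ASC for ties

7 rows:
Frank, 110000
Karen, 100000
Quinn, 60000
Wendy, 50000
Eve, 50000
Uma, 40000
Pete, 40000


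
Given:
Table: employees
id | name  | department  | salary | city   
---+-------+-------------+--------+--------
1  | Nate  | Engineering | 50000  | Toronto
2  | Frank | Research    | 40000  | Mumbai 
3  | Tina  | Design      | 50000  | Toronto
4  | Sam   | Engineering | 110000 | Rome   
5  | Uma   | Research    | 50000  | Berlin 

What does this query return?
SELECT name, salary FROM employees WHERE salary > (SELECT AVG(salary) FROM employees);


Subquery: AVG(salary) = 60000.0
Filtering: salary > 60000.0
  Sam (110000) -> MATCH


1 rows:
Sam, 110000


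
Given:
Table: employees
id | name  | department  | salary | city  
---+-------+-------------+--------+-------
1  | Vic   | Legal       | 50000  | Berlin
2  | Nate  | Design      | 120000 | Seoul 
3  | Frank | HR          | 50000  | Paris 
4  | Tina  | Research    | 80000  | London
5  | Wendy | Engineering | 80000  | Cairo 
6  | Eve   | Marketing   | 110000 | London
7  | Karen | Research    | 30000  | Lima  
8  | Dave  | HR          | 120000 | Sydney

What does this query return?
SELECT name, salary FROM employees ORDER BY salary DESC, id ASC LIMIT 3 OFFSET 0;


Sort by salary DESC (id ASC tiebreak), then skip 0 and take 3
Rows 1 through 3

3 rows:
Nate, 120000
Dave, 120000
Eve, 110000


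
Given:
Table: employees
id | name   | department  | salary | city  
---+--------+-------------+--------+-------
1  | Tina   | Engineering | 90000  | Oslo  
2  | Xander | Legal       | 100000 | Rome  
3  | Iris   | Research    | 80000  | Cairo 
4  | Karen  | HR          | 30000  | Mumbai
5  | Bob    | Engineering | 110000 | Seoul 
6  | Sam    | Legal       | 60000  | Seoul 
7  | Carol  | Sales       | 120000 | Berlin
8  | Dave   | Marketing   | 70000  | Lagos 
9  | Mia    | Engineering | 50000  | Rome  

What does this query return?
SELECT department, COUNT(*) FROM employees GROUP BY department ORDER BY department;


Assigning each row to its department group:
  Tina -> Engineering
  Xander -> Legal
  Iris -> Research
  Karen -> HR
  Bob -> Engineering
  Sam -> Legal
  Carol -> Sales
  Dave -> Marketing
  Mia -> Engineering


6 groups:
Engineering, 3
HR, 1
Legal, 2
Marketing, 1
Research, 1
Sales, 1


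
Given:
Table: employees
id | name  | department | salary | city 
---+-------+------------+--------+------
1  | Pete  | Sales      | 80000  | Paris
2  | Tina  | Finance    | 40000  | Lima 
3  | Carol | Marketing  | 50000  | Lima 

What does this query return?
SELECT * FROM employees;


SELECT * returns all 3 rows with all columns

3 rows:
1, Pete, Sales, 80000, Paris
2, Tina, Finance, 40000, Lima
3, Carol, Marketing, 50000, Lima


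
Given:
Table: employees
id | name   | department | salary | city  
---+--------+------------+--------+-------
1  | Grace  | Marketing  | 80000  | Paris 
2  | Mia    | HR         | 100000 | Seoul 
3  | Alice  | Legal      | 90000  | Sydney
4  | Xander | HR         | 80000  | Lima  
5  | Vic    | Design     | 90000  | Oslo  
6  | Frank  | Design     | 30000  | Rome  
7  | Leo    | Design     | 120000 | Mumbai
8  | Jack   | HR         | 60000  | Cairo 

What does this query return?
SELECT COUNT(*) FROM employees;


COUNT(*) counts all rows

8


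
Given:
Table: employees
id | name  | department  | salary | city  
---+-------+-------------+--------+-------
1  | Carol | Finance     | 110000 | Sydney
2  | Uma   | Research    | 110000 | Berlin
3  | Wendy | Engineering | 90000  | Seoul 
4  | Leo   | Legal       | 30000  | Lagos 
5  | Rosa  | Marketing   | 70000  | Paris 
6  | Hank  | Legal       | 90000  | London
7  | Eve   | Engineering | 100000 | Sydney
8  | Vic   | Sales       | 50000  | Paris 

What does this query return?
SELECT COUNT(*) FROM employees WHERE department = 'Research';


Counting rows where department = 'Research'
  Uma -> MATCH


1
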